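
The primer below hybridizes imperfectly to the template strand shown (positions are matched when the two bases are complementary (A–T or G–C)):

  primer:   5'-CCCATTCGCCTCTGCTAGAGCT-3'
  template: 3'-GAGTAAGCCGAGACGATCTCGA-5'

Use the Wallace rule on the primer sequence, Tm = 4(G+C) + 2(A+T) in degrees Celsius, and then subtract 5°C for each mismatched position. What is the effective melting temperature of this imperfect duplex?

Primer base counts: A=3, T=6, G=4, C=9 → A+T=9, G+C=13
Perfect-match Tm = 2(9) + 4(13) = 18 + 52 = 70°C
Mismatches (positions where the bases are not complementary): 2 (at positions 2, 9)
Effective Tm = 70 − 2×5 = 70 − 10 = 60°C

60°C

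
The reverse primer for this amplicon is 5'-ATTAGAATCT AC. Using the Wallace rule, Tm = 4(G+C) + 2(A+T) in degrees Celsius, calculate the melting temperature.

Counting bases: A=5, C=2, T=4, G=1
A+T = 9, G+C = 3
Tm = 4·3 + 2·9 = 12 + 18 = 30°C

30°C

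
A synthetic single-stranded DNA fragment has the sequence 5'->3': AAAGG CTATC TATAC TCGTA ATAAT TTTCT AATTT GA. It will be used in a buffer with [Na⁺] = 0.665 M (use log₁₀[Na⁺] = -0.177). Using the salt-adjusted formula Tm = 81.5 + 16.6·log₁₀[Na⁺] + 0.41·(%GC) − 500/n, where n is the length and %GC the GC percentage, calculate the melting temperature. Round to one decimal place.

75.0°C

Length n = 37. Base counts: C=5, G=4, A=13, T=15
G+C = 9, so %GC = 9/37 × 100 = 24.324%
Salt term: 16.6 × (-0.177) = -2.938
GC term: 0.41 × 24.324 = 9.973; length term: −500/37 = −13.514
Tm = 81.5 + (-2.938) + 9.973 − 13.514 = 75.021 → 75.0°C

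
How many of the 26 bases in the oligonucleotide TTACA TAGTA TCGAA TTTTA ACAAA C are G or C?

6

Base counts: G=2, C=4, A=11, T=9
Total G or C: 2 + 4 = 6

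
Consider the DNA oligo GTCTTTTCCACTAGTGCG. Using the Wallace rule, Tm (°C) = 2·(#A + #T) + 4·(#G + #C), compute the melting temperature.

54°C

Scanning the sequence gives C=5, A=2, T=7, G=4.
A+T = 9, G+C = 9
Tm = 2×9 + 4×9 = 54°C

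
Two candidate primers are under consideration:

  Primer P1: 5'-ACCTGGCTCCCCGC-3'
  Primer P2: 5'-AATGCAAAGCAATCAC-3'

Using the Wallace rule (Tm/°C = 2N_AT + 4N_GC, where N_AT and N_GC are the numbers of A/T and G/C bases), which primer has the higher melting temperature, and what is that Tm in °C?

Primer P1: A+T=3, G+C=11 → Tm = 2(3)+4(11) = 50°C
Primer P2: A+T=10, G+C=6 → Tm = 2(10)+4(6) = 44°C
50°C vs 44°C → primer P1 is higher.

Primer P1, 50°C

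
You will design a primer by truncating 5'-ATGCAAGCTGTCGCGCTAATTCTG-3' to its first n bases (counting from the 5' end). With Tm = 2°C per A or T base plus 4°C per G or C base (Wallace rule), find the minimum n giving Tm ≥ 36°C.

n = 12

First 11 bases: ATGCAAGCTGT → Tm = 32°C (< 36°C)
First 12 bases: ATGCAAGCTGTC → Tm = 36°C (≥ 36°C)
Each additional base adds 2°C (A/T) or 4°C (G/C), so Tm is non-decreasing in n; n = 12 is the first length to reach 36°C.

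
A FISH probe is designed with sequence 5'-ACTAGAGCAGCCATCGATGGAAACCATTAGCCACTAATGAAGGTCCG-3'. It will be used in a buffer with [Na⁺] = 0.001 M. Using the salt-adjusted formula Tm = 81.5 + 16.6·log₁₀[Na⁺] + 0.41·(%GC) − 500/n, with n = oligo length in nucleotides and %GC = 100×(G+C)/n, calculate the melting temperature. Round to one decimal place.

Length n = 47. Base counts: G=11, T=8, A=16, C=12
G+C = 23, so %GC = 23/47 × 100 = 48.936%
Salt term: 16.6 × (-3) = -49.8
GC term: 0.41 × 48.936 = 20.064; length term: −500/47 = −10.638
Tm = 81.5 + (-49.8) + 20.064 − 10.638 = 41.126 → 41.1°C

41.1°C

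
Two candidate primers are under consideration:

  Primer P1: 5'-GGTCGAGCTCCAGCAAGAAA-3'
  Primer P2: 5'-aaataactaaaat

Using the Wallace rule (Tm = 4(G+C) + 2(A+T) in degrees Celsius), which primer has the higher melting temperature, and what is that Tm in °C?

Primer P1: A+T=9, G+C=11 → Tm = 2(9)+4(11) = 62°C
Primer P2: A+T=12, G+C=1 → Tm = 2(12)+4(1) = 28°C
62°C vs 28°C → primer P1 is higher.

Primer P1, 62°C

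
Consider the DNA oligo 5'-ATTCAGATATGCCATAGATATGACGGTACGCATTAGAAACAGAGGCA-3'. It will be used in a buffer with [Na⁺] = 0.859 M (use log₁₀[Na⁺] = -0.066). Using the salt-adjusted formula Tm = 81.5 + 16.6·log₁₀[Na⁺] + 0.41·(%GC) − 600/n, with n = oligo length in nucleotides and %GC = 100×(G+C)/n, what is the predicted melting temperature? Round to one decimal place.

Length n = 47. Base counts: G=11, C=8, A=18, T=10
G+C = 19, so %GC = 19/47 × 100 = 40.426%
Salt term: 16.6 × (-0.066) = -1.096
GC term: 0.41 × 40.426 = 16.575; length term: −600/47 = −12.766
Tm = 81.5 + (-1.096) + 16.575 − 12.766 = 84.213 → 84.2°C

84.2°C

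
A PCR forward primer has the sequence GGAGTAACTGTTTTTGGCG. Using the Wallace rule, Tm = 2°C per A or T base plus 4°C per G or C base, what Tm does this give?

56°C

Counting bases: A=3, G=7, T=7, C=2
A+T = 10, G+C = 9
Tm = 2(10) + 4(9) = 20 + 36 = 56°C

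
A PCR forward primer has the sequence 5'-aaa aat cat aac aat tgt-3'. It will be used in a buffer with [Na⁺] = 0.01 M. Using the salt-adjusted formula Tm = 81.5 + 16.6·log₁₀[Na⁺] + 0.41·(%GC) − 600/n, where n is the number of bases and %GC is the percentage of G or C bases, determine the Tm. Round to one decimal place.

21.8°C

Length n = 18. C=2, A=10, G=1, T=5
G+C = 3, so %GC = 3/18 × 100 = 16.667%
Salt term: 16.6 × (-2) = -33.2
GC term: 0.41 × 16.667 = 6.833; length term: −600/18 = −33.333
Tm = 81.5 + (-33.2) + 6.833 − 33.333 = 21.8 → 21.8°C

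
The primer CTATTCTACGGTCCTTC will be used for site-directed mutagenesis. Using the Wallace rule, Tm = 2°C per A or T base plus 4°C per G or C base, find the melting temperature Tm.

50°C

Base counts: G=2, T=7, C=6, A=2
So N_AT = 9 and N_GC = 8.
Tm = 2×9 + 4×8 = 50°C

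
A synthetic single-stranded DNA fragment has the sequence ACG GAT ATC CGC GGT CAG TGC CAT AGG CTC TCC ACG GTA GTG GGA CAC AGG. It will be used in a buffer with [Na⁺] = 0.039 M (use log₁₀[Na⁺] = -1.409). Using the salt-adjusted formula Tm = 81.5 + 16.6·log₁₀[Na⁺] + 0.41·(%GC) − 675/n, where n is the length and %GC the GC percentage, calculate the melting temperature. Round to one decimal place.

69.8°C

Length n = 51. Counting bases: A=11, G=17, T=9, C=14
G+C = 31, so %GC = 31/51 × 100 = 60.784%
Salt term: 16.6 × (-1.409) = -23.389
GC term: 0.41 × 60.784 = 24.921; length term: −675/51 = −13.235
Tm = 81.5 + (-23.389) + 24.921 − 13.235 = 69.797 → 69.8°C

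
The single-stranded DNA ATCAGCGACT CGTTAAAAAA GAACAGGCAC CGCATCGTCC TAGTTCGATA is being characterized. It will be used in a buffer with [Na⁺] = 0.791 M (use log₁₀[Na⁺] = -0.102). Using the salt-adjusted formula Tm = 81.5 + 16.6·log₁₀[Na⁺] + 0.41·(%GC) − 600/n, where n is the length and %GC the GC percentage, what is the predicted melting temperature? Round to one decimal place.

Length n = 50. Counting bases: T=10, C=13, G=10, A=17
G+C = 23, so %GC = 23/50 × 100 = 46%
Salt term: 16.6 × (-0.102) = -1.693
GC term: 0.41 × 46 = 18.86; length term: −600/50 = −12
Tm = 81.5 + (-1.693) + 18.86 − 12 = 86.667 → 86.7°C

86.7°C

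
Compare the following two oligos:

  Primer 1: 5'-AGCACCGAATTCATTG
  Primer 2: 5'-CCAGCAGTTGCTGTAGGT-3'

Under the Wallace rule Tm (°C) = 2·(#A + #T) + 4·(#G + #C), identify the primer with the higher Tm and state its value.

Primer 1: A+T=9, G+C=7 → Tm = 2(9)+4(7) = 46°C
Primer 2: A+T=8, G+C=10 → Tm = 2(8)+4(10) = 56°C
46°C vs 56°C → primer 2 is higher.

Primer 2, 56°C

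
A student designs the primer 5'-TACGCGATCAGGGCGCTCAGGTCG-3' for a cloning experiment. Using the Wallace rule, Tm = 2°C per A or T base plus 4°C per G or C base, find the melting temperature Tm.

Scanning the sequence gives G=9, C=7, A=4, T=4.
A+T = 8, G+C = 16
Tm = 2(8) + 4(16) = 16 + 64 = 80°C

80°C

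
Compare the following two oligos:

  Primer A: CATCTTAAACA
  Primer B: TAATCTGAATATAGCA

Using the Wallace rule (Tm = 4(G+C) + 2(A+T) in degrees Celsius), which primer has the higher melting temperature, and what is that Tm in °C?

Primer A: A+T=8, G+C=3 → Tm = 2(8)+4(3) = 28°C
Primer B: A+T=12, G+C=4 → Tm = 2(12)+4(4) = 40°C
28°C vs 40°C → primer B is higher.

Primer B, 40°C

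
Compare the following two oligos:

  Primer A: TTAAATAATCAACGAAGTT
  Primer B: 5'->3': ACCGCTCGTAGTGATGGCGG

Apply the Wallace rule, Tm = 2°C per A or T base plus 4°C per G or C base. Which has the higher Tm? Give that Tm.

Primer A: A+T=15, G+C=4 → Tm = 2(15)+4(4) = 46°C
Primer B: A+T=7, G+C=13 → Tm = 2(7)+4(13) = 66°C
46°C vs 66°C → primer B is higher.

Primer B, 66°C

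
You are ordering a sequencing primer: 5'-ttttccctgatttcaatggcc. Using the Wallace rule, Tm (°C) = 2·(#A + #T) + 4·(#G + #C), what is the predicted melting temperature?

60°C

Counting bases: G=3, C=6, A=3, T=9
So N_AT = 12 and N_GC = 9.
Tm = 4·9 + 2·12 = 36 + 24 = 60°C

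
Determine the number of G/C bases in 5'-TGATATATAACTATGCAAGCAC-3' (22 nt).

Base counts: A=9, G=3, C=4, T=6
Total G or C: 3 + 4 = 7

7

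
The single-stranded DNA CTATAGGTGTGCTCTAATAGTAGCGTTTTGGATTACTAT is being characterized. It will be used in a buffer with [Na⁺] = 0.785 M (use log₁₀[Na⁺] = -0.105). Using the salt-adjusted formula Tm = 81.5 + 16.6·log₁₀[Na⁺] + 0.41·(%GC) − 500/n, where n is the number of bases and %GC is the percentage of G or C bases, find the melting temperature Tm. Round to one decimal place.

81.7°C

Length n = 39. Counting bases: A=9, T=16, G=9, C=5
G+C = 14, so %GC = 14/39 × 100 = 35.897%
Salt term: 16.6 × (-0.105) = -1.743
GC term: 0.41 × 35.897 = 14.718; length term: −500/39 = −12.821
Tm = 81.5 + (-1.743) + 14.718 − 12.821 = 81.654 → 81.7°C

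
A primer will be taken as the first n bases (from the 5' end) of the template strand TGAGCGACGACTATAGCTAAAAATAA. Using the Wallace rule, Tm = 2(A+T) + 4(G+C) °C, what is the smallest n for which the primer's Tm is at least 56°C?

n = 19

First 18 bases: TGAGCGACGACTATAGCT → Tm = 54°C (< 56°C)
First 19 bases: TGAGCGACGACTATAGCTA → Tm = 56°C (≥ 56°C)
Since every base adds ≥2°C, Tm only increases with n, so the threshold is first crossed at n = 19.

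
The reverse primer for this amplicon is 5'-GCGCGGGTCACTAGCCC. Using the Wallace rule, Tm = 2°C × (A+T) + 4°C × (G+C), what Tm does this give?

Scanning the sequence gives C=7, G=6, T=2, A=2.
A+T = 4, G+C = 13
Tm = 4·13 + 2·4 = 52 + 8 = 60°C

60°C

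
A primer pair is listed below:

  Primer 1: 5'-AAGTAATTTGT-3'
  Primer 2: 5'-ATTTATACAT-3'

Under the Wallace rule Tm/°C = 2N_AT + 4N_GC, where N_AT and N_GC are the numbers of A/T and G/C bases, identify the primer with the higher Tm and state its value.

Primer 1, 26°C

Primer 1: A+T=9, G+C=2 → Tm = 2(9)+4(2) = 26°C
Primer 2: A+T=9, G+C=1 → Tm = 2(9)+4(1) = 22°C
26°C vs 22°C → primer 1 is higher.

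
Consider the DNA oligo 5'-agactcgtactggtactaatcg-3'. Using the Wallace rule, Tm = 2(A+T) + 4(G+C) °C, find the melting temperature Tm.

64°C

Scanning the sequence gives T=6, C=5, A=6, G=5.
So N_AT = 12 and N_GC = 10.
Tm = 2(12) + 4(10) = 24 + 40 = 64°C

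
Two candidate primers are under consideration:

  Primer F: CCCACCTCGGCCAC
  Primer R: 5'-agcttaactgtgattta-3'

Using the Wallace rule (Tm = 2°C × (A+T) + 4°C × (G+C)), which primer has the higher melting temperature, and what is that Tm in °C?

Primer F, 50°C

Primer F: A+T=3, G+C=11 → Tm = 2(3)+4(11) = 50°C
Primer R: A+T=12, G+C=5 → Tm = 2(12)+4(5) = 44°C
50°C vs 44°C → primer F is higher.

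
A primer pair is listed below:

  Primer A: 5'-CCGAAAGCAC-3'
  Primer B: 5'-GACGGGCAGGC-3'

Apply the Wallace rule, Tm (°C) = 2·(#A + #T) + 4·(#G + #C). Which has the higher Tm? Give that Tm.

Primer A: A+T=4, G+C=6 → Tm = 2(4)+4(6) = 32°C
Primer B: A+T=2, G+C=9 → Tm = 2(2)+4(9) = 40°C
32°C vs 40°C → primer B is higher.

Primer B, 40°C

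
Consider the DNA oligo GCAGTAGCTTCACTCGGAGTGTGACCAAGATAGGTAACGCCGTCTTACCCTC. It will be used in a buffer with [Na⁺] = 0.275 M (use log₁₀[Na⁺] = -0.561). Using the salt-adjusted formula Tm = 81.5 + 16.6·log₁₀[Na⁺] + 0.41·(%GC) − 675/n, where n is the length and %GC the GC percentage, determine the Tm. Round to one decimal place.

Length n = 52. T=12, A=12, C=15, G=13
G+C = 28, so %GC = 28/52 × 100 = 53.846%
Salt term: 16.6 × (-0.561) = -9.313
GC term: 0.41 × 53.846 = 22.077; length term: −675/52 = −12.981
Tm = 81.5 + (-9.313) + 22.077 − 12.981 = 81.283 → 81.3°C

81.3°C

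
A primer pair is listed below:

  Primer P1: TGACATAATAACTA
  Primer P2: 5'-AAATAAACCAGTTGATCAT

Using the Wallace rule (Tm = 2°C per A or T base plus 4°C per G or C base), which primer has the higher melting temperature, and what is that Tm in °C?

Primer P1: A+T=11, G+C=3 → Tm = 2(11)+4(3) = 34°C
Primer P2: A+T=14, G+C=5 → Tm = 2(14)+4(5) = 48°C
34°C vs 48°C → primer P2 is higher.

Primer P2, 48°C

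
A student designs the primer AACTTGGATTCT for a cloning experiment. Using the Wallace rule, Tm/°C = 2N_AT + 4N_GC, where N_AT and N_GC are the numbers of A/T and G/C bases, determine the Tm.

T=5, A=3, C=2, G=2
A+T = 8, G+C = 4
Tm = 4·4 + 2·8 = 16 + 16 = 32°C

32°C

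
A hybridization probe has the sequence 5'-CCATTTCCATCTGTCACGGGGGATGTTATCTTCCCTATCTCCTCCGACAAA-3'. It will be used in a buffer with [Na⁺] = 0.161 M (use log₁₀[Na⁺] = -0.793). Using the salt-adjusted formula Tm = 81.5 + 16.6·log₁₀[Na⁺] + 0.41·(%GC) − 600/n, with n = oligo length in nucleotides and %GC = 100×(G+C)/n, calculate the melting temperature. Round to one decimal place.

76.7°C

Length n = 51. Scanning the sequence gives A=10, C=17, G=8, T=16.
G+C = 25, so %GC = 25/51 × 100 = 49.02%
Salt term: 16.6 × (-0.793) = -13.164
GC term: 0.41 × 49.02 = 20.098; length term: −600/51 = −11.765
Tm = 81.5 + (-13.164) + 20.098 − 11.765 = 76.669 → 76.7°C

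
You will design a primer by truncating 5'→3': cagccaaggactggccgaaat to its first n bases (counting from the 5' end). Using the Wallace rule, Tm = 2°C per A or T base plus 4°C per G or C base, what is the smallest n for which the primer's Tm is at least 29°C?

First 8 bases: CAGCCAAG → Tm = 26°C (< 29°C)
First 9 bases: CAGCCAAGG → Tm = 30°C (≥ 29°C)
Each additional base adds 2°C (A/T) or 4°C (G/C), so Tm is non-decreasing in n; n = 9 is the first length to reach 29°C.

n = 9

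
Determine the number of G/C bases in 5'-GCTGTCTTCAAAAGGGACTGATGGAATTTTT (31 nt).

12

Base counts: G=8, T=11, A=8, C=4
G+C = 8 + 4 = 12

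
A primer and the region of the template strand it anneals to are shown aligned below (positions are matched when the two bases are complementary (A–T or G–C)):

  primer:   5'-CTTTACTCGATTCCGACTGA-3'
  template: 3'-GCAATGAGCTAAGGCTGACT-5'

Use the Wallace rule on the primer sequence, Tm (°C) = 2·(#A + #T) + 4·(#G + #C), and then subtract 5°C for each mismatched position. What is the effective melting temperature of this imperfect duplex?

53°C

Primer base counts: A=4, T=7, G=3, C=6 → A+T=11, G+C=9
Perfect-match Tm = 2(11) + 4(9) = 22 + 36 = 58°C
Mismatches (positions where the bases are not complementary): 1 (at position 2)
Effective Tm = 58 − 1×5 = 58 − 5 = 53°C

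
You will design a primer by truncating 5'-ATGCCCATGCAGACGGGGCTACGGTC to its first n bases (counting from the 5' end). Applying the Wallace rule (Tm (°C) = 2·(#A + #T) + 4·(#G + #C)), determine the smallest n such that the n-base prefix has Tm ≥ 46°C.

n = 15

First 14 bases: ATGCCCATGCAGAC → Tm = 44°C (< 46°C)
First 15 bases: ATGCCCATGCAGACG → Tm = 48°C (≥ 46°C)
Since every base adds ≥2°C, Tm only increases with n, so the threshold is first crossed at n = 15.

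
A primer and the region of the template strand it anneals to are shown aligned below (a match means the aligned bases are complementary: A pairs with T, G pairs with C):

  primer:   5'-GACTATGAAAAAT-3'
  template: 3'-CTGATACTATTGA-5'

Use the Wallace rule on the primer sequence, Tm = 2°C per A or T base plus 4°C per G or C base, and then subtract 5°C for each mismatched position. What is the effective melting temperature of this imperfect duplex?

Primer base counts: A=7, T=3, G=2, C=1 → A+T=10, G+C=3
Perfect-match Tm = 2(10) + 4(3) = 20 + 12 = 32°C
Mismatches (positions where the bases are not complementary): 2 (at positions 9, 12)
Effective Tm = 32 − 2×5 = 32 − 10 = 22°C

22°C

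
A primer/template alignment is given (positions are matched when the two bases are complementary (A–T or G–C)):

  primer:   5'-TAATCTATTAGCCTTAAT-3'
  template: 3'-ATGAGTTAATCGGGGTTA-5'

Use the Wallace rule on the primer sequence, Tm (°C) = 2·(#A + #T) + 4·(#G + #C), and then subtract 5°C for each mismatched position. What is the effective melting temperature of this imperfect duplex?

Primer base counts: A=6, T=8, G=1, C=3 → A+T=14, G+C=4
Perfect-match Tm = 2(14) + 4(4) = 28 + 16 = 44°C
Mismatches (positions where the bases are not complementary): 4 (at positions 3, 6, 14, 15)
Effective Tm = 44 − 4×5 = 44 − 20 = 24°C

24°C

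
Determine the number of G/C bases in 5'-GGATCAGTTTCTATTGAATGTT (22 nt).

7

Counting bases: A=5, G=5, T=10, C=2
G+C = 5 + 2 = 7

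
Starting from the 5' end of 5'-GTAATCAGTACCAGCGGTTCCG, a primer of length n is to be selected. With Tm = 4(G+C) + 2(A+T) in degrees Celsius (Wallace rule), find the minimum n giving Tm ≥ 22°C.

n = 8

First 7 bases: GTAATCA → Tm = 18°C (< 22°C)
First 8 bases: GTAATCAG → Tm = 22°C (≥ 22°C)
Each additional base adds 2°C (A/T) or 4°C (G/C), so Tm is non-decreasing in n; n = 8 is the first length to reach 22°C.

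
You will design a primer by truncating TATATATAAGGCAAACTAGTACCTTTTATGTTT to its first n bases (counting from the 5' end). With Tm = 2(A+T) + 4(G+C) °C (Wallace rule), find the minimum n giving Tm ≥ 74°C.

First 29 bases: TATATATAAGGCAAACTAGTACCTTTTAT → Tm = 72°C (< 74°C)
First 30 bases: TATATATAAGGCAAACTAGTACCTTTTATG → Tm = 76°C (≥ 74°C)
Since every base adds ≥2°C, Tm only increases with n, so the threshold is first crossed at n = 30.

n = 30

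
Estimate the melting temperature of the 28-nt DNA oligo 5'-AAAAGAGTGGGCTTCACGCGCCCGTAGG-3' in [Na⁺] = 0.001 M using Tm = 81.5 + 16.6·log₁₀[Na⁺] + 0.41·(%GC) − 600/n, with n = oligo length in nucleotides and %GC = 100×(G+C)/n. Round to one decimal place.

Length n = 28. Counting bases: A=7, C=7, G=10, T=4
G+C = 17, so %GC = 17/28 × 100 = 60.714%
Salt term: 16.6 × (-3) = -49.8
GC term: 0.41 × 60.714 = 24.893; length term: −600/28 = −21.429
Tm = 81.5 + (-49.8) + 24.893 − 21.429 = 35.164 → 35.2°C

35.2°C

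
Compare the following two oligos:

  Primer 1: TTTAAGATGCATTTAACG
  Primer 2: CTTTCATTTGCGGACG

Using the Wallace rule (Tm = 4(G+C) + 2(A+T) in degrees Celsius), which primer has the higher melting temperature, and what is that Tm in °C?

Primer 1: A+T=13, G+C=5 → Tm = 2(13)+4(5) = 46°C
Primer 2: A+T=8, G+C=8 → Tm = 2(8)+4(8) = 48°C
46°C vs 48°C → primer 2 is higher.

Primer 2, 48°C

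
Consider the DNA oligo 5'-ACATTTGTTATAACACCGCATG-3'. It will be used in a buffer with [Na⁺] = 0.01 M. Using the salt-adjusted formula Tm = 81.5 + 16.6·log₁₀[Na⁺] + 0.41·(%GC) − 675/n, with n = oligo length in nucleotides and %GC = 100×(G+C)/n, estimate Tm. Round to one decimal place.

32.5°C

Length n = 22. T=7, G=3, C=5, A=7
G+C = 8, so %GC = 8/22 × 100 = 36.364%
Salt term: 16.6 × (-2) = -33.2
GC term: 0.41 × 36.364 = 14.909; length term: −675/22 = −30.682
Tm = 81.5 + (-33.2) + 14.909 − 30.682 = 32.527 → 32.5°C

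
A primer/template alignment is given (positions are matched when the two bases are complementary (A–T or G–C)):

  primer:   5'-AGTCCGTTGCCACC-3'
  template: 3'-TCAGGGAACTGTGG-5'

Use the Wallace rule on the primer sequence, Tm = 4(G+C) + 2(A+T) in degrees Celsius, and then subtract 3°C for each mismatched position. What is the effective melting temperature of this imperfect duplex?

40°C

Primer base counts: A=2, T=3, G=3, C=6 → A+T=5, G+C=9
Perfect-match Tm = 2(5) + 4(9) = 10 + 36 = 46°C
Mismatches (positions where the bases are not complementary): 2 (at positions 6, 10)
Effective Tm = 46 − 2×3 = 46 − 6 = 40°C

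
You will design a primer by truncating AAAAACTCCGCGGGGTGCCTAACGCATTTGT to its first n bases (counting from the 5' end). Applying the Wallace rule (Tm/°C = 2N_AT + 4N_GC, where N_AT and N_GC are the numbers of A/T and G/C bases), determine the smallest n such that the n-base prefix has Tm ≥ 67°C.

n = 22

First 21 bases: AAAAACTCCGCGGGGTGCCTA → Tm = 66°C (< 67°C)
First 22 bases: AAAAACTCCGCGGGGTGCCTAA → Tm = 68°C (≥ 67°C)
Each additional base adds 2°C (A/T) or 4°C (G/C), so Tm is non-decreasing in n; n = 22 is the first length to reach 67°C.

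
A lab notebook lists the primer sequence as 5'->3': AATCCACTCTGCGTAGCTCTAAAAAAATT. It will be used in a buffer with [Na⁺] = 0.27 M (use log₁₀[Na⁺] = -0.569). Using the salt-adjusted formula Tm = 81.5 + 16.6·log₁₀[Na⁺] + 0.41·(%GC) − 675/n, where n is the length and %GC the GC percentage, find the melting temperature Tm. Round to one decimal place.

Length n = 29. Base counts: T=8, A=11, C=7, G=3
G+C = 10, so %GC = 10/29 × 100 = 34.483%
Salt term: 16.6 × (-0.569) = -9.445
GC term: 0.41 × 34.483 = 14.138; length term: −675/29 = −23.276
Tm = 81.5 + (-9.445) + 14.138 − 23.276 = 62.917 → 62.9°C

62.9°C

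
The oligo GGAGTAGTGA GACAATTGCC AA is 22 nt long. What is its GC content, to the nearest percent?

A=8, C=3, G=7, T=4
G+C = 7 + 3 = 10 out of 22 bases
%GC = 10/22 × 100 = 45.45% ≈ 45%

45%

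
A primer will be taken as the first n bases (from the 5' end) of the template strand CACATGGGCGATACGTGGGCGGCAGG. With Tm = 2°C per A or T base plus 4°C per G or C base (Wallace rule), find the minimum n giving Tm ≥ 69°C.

n = 21

First 20 bases: CACATGGGCGATACGTGGGC → Tm = 66°C (< 69°C)
First 21 bases: CACATGGGCGATACGTGGGCG → Tm = 70°C (≥ 69°C)
Since every base adds ≥2°C, Tm only increases with n, so the threshold is first crossed at n = 21.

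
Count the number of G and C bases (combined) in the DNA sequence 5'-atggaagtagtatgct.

6

Base counts: C=1, G=5, T=5, A=5
Total G or C: 5 + 1 = 6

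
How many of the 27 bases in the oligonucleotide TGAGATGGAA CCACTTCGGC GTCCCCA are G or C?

Scanning the sequence gives A=6, T=5, G=7, C=9.
G+C = 7 + 9 = 16

16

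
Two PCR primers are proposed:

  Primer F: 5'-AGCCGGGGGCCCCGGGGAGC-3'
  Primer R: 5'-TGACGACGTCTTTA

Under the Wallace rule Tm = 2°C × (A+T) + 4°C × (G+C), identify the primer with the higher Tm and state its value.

Primer F: A+T=2, G+C=18 → Tm = 2(2)+4(18) = 76°C
Primer R: A+T=8, G+C=6 → Tm = 2(8)+4(6) = 40°C
76°C vs 40°C → primer F is higher.

Primer F, 76°C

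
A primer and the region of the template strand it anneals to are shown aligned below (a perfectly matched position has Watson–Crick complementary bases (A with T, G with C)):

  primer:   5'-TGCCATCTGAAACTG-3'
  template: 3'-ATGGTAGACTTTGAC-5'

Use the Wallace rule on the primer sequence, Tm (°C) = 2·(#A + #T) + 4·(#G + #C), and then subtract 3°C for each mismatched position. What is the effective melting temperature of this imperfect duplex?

Primer base counts: A=4, T=4, G=3, C=4 → A+T=8, G+C=7
Perfect-match Tm = 2(8) + 4(7) = 16 + 28 = 44°C
Mismatches (positions where the bases are not complementary): 1 (at position 2)
Effective Tm = 44 − 1×3 = 44 − 3 = 41°C

41°C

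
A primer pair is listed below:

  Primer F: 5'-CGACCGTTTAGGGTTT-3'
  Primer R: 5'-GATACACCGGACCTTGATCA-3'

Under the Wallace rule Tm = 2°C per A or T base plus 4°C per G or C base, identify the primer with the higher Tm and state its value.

Primer F: A+T=8, G+C=8 → Tm = 2(8)+4(8) = 48°C
Primer R: A+T=10, G+C=10 → Tm = 2(10)+4(10) = 60°C
48°C vs 60°C → primer R is higher.

Primer R, 60°C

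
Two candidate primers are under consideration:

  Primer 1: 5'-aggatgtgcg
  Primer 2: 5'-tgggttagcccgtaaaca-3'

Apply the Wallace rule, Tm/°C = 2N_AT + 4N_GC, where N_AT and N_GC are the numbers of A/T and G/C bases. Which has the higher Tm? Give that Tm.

Primer 1: A+T=4, G+C=6 → Tm = 2(4)+4(6) = 32°C
Primer 2: A+T=9, G+C=9 → Tm = 2(9)+4(9) = 54°C
32°C vs 54°C → primer 2 is higher.

Primer 2, 54°C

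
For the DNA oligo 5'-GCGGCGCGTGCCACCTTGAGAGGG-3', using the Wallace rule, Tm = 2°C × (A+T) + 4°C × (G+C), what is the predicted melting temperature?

84°C

Counting bases: G=11, A=3, T=3, C=7
A+T = 6, G+C = 18
Tm = 4·18 + 2·6 = 72 + 12 = 84°C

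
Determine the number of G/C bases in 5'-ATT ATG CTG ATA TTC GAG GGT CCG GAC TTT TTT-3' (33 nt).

Base counts: A=6, C=5, G=8, T=14
Total G or C: 8 + 5 = 13

13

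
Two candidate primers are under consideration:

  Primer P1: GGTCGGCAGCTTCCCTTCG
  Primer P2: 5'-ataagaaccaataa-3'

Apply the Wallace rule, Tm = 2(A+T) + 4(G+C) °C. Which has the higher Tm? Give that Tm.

Primer P1, 64°C

Primer P1: A+T=6, G+C=13 → Tm = 2(6)+4(13) = 64°C
Primer P2: A+T=11, G+C=3 → Tm = 2(11)+4(3) = 34°C
64°C vs 34°C → primer P1 is higher.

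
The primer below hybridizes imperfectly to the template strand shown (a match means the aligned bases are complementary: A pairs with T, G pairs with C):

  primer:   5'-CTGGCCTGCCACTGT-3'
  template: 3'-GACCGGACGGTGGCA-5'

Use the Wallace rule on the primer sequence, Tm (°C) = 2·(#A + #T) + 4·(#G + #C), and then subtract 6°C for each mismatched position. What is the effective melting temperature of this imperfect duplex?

Primer base counts: A=1, T=4, G=4, C=6 → A+T=5, G+C=10
Perfect-match Tm = 2(5) + 4(10) = 10 + 40 = 50°C
Mismatches (positions where the bases are not complementary): 1 (at position 13)
Effective Tm = 50 − 1×6 = 50 − 6 = 44°C

44°C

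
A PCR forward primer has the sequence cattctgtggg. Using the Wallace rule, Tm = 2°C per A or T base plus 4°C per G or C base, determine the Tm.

34°C

T=4, C=2, A=1, G=4
AT pairs contribute 5, GC pairs contribute 6.
Tm = 2×5 + 4×6 = 34°C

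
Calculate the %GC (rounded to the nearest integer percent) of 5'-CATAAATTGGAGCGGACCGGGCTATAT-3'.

Base counts: C=5, A=8, T=6, G=8
G+C = 8 + 5 = 13 out of 27 bases
%GC = 13/27 × 100 = 48.15% ≈ 48%

48%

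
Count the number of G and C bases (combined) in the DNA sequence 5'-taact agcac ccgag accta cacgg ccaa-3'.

Counting bases: G=5, T=3, C=11, A=10
Total G or C: 5 + 11 = 16

16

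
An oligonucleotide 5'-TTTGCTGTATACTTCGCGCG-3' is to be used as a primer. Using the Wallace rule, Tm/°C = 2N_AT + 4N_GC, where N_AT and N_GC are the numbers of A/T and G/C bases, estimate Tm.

Counting bases: T=8, A=2, C=5, G=5
So N_AT = 10 and N_GC = 10.
Tm = 4·10 + 2·10 = 40 + 20 = 60°C

60°C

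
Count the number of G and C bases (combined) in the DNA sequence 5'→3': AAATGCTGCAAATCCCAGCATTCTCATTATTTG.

Base counts: T=11, G=4, A=10, C=8
Total G or C: 4 + 8 = 12

12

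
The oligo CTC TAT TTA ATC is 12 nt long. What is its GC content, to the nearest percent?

Scanning the sequence gives C=3, A=3, G=0, T=6.
G+C = 0 + 3 = 3 out of 12 bases
%GC = 3/12 × 100 = 25% ≈ 25%

25%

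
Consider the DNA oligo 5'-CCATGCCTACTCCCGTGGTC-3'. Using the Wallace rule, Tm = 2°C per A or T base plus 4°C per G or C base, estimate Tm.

Counting bases: A=2, G=4, T=5, C=9
So N_AT = 7 and N_GC = 13.
Tm = 4·13 + 2·7 = 52 + 14 = 66°C

66°C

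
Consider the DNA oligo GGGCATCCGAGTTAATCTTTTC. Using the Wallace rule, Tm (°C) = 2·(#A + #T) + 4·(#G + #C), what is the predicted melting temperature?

Base counts: C=5, G=5, T=8, A=4
So N_AT = 12 and N_GC = 10.
Tm = 4·10 + 2·12 = 40 + 24 = 64°C

64°C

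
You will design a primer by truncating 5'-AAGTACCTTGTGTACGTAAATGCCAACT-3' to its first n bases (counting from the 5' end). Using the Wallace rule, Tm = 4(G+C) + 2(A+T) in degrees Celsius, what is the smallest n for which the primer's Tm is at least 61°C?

First 22 bases: AAGTACCTTGTGTACGTAAATG → Tm = 60°C (< 61°C)
First 23 bases: AAGTACCTTGTGTACGTAAATGC → Tm = 64°C (≥ 61°C)
Since every base adds ≥2°C, Tm only increases with n, so the threshold is first crossed at n = 23.

n = 23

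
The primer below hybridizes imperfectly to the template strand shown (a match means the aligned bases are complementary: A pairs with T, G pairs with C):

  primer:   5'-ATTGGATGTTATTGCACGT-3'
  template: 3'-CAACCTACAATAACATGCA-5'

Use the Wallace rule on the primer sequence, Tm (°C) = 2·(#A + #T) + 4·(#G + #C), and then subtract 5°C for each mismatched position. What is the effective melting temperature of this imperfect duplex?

Primer base counts: A=4, T=8, G=5, C=2 → A+T=12, G+C=7
Perfect-match Tm = 2(12) + 4(7) = 24 + 28 = 52°C
Mismatches (positions where the bases are not complementary): 2 (at positions 1, 15)
Effective Tm = 52 − 2×5 = 52 − 10 = 42°C

42°C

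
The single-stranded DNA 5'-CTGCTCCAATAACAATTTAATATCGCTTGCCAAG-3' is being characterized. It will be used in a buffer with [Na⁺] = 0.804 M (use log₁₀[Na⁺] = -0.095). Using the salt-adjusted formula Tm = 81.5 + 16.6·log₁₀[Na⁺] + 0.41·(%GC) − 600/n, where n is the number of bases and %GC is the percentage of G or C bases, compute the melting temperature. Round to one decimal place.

Length n = 34. Scanning the sequence gives C=9, G=4, A=11, T=10.
G+C = 13, so %GC = 13/34 × 100 = 38.235%
Salt term: 16.6 × (-0.095) = -1.577
GC term: 0.41 × 38.235 = 15.676; length term: −600/34 = −17.647
Tm = 81.5 + (-1.577) + 15.676 − 17.647 = 77.952 → 78.0°C

78.0°C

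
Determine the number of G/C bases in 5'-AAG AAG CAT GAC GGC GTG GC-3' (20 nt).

12

T=2, A=6, C=4, G=8
G+C = 8 + 4 = 12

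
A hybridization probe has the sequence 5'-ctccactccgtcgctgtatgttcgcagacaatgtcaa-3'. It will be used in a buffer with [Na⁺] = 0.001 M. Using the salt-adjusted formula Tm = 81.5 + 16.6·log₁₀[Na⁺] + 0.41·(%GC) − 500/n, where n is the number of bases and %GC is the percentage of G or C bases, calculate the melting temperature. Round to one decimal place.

39.2°C

Length n = 37. A=8, G=7, C=12, T=10
G+C = 19, so %GC = 19/37 × 100 = 51.351%
Salt term: 16.6 × (-3) = -49.8
GC term: 0.41 × 51.351 = 21.054; length term: −500/37 = −13.514
Tm = 81.5 + (-49.8) + 21.054 − 13.514 = 39.24 → 39.2°C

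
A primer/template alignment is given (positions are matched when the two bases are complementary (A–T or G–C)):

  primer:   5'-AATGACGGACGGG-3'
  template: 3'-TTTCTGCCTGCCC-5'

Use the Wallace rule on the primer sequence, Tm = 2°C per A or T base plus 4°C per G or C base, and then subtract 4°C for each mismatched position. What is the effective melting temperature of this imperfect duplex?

Primer base counts: A=4, T=1, G=6, C=2 → A+T=5, G+C=8
Perfect-match Tm = 2(5) + 4(8) = 10 + 32 = 42°C
Mismatches (positions where the bases are not complementary): 1 (at position 3)
Effective Tm = 42 − 1×4 = 42 − 4 = 38°C

38°C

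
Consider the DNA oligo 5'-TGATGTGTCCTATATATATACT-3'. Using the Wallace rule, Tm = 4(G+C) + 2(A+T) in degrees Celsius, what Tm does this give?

Scanning the sequence gives C=3, T=10, A=6, G=3.
AT pairs contribute 16, GC pairs contribute 6.
Tm = 2×16 + 4×6 = 56°C

56°C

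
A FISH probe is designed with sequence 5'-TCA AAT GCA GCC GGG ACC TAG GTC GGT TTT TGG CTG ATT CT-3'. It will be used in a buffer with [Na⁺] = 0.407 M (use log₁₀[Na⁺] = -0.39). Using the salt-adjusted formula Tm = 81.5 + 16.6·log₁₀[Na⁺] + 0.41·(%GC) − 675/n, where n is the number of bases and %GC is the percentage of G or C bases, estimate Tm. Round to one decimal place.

Length n = 41. G=12, A=7, T=13, C=9
G+C = 21, so %GC = 21/41 × 100 = 51.22%
Salt term: 16.6 × (-0.39) = -6.474
GC term: 0.41 × 51.22 = 21; length term: −675/41 = −16.463
Tm = 81.5 + (-6.474) + 21 − 16.463 = 79.563 → 79.6°C

79.6°C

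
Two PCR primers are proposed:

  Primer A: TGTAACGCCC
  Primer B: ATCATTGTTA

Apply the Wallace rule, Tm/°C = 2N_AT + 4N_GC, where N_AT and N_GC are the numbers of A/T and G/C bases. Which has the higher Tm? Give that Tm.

Primer A: A+T=4, G+C=6 → Tm = 2(4)+4(6) = 32°C
Primer B: A+T=8, G+C=2 → Tm = 2(8)+4(2) = 24°C
32°C vs 24°C → primer A is higher.

Primer A, 32°C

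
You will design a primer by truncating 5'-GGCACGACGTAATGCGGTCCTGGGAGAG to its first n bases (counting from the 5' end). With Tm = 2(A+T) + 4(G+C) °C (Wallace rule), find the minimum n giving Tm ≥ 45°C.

First 14 bases: GGCACGACGTAATG → Tm = 44°C (< 45°C)
First 15 bases: GGCACGACGTAATGC → Tm = 48°C (≥ 45°C)
Since every base adds ≥2°C, Tm only increases with n, so the threshold is first crossed at n = 15.

n = 15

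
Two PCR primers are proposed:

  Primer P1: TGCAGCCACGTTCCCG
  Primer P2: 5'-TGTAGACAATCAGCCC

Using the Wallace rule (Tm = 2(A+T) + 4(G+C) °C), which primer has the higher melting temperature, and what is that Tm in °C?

Primer P1, 54°C

Primer P1: A+T=5, G+C=11 → Tm = 2(5)+4(11) = 54°C
Primer P2: A+T=8, G+C=8 → Tm = 2(8)+4(8) = 48°C
54°C vs 48°C → primer P1 is higher.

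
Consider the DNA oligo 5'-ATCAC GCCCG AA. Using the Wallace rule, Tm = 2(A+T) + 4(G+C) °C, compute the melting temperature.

38°C

G=2, A=4, C=5, T=1
AT pairs contribute 5, GC pairs contribute 7.
Tm = 2×5 + 4×7 = 38°C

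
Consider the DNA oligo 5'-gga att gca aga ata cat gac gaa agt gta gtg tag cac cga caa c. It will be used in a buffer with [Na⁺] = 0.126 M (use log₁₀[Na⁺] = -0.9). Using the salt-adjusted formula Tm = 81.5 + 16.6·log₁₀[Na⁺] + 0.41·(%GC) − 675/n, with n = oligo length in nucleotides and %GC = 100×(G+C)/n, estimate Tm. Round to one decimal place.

Length n = 46. Scanning the sequence gives T=8, A=18, C=8, G=12.
G+C = 20, so %GC = 20/46 × 100 = 43.478%
Salt term: 16.6 × (-0.9) = -14.94
GC term: 0.41 × 43.478 = 17.826; length term: −675/46 = −14.674
Tm = 81.5 + (-14.94) + 17.826 − 14.674 = 69.712 → 69.7°C

69.7°C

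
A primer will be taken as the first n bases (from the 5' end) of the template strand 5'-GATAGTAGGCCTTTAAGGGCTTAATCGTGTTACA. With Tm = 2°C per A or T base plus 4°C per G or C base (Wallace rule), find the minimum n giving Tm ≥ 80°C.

First 27 bases: GATAGTAGGCCTTTAAGGGCTTAATCG → Tm = 78°C (< 80°C)
First 28 bases: GATAGTAGGCCTTTAAGGGCTTAATCGT → Tm = 80°C (≥ 80°C)
Since every base adds ≥2°C, Tm only increases with n, so the threshold is first crossed at n = 28.

n = 28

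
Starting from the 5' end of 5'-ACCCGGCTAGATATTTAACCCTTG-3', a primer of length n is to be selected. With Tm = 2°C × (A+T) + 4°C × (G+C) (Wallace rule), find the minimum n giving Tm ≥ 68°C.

n = 24

First 23 bases: ACCCGGCTAGATATTTAACCCTT → Tm = 66°C (< 68°C)
First 24 bases: ACCCGGCTAGATATTTAACCCTTG → Tm = 70°C (≥ 68°C)
Each additional base adds 2°C (A/T) or 4°C (G/C), so Tm is non-decreasing in n; n = 24 is the first length to reach 68°C.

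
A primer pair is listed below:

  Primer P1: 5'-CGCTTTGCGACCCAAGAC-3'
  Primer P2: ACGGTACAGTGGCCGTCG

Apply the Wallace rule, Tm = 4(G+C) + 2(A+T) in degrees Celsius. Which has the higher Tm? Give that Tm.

Primer P1: A+T=7, G+C=11 → Tm = 2(7)+4(11) = 58°C
Primer P2: A+T=6, G+C=12 → Tm = 2(6)+4(12) = 60°C
58°C vs 60°C → primer P2 is higher.

Primer P2, 60°C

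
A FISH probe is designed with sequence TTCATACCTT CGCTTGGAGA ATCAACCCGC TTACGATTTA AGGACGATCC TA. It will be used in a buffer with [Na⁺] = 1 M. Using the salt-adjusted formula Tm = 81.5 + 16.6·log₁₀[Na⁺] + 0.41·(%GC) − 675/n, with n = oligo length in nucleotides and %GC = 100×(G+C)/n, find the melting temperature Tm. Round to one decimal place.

Length n = 52. Counting bases: G=9, T=15, C=14, A=14
G+C = 23, so %GC = 23/52 × 100 = 44.231%
Salt term: 16.6 × (0) = 0
GC term: 0.41 × 44.231 = 18.135; length term: −675/52 = −12.981
Tm = 81.5 + (0) + 18.135 − 12.981 = 86.654 → 86.7°C

86.7°C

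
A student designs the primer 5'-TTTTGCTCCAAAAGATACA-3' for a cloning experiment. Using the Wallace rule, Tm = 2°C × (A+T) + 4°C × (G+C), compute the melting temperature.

50°C

Counting bases: G=2, C=4, T=6, A=7
AT pairs contribute 13, GC pairs contribute 6.
Tm = 2(13) + 4(6) = 26 + 24 = 50°C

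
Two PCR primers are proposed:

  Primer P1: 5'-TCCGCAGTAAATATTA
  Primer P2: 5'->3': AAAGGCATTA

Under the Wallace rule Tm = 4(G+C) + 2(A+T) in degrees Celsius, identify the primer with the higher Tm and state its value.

Primer P1, 42°C

Primer P1: A+T=11, G+C=5 → Tm = 2(11)+4(5) = 42°C
Primer P2: A+T=7, G+C=3 → Tm = 2(7)+4(3) = 26°C
42°C vs 26°C → primer P1 is higher.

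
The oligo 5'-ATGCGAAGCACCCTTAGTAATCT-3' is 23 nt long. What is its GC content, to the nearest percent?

43%

Base counts: A=7, C=6, T=6, G=4
G+C = 4 + 6 = 10 out of 23 bases
%GC = 10/23 × 100 = 43.48% ≈ 43%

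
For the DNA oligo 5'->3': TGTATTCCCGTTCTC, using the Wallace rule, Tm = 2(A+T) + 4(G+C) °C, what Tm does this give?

44°C

A=1, T=7, G=2, C=5
A+T = 8, G+C = 7
Tm = 2(8) + 4(7) = 16 + 28 = 44°C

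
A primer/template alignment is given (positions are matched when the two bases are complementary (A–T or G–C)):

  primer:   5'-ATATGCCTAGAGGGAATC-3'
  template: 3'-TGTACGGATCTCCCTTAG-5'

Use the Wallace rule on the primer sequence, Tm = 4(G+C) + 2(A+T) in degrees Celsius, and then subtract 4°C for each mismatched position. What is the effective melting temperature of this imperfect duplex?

Primer base counts: A=6, T=4, G=5, C=3 → A+T=10, G+C=8
Perfect-match Tm = 2(10) + 4(8) = 20 + 32 = 52°C
Mismatches (positions where the bases are not complementary): 1 (at position 2)
Effective Tm = 52 − 1×4 = 52 − 4 = 48°C

48°C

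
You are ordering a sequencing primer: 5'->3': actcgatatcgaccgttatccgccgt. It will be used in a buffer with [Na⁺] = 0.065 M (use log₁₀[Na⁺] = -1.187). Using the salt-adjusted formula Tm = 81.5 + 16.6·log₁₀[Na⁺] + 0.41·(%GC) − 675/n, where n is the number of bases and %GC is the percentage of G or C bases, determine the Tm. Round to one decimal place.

57.9°C

Length n = 26. Scanning the sequence gives A=5, C=9, G=5, T=7.
G+C = 14, so %GC = 14/26 × 100 = 53.846%
Salt term: 16.6 × (-1.187) = -19.704
GC term: 0.41 × 53.846 = 22.077; length term: −675/26 = −25.962
Tm = 81.5 + (-19.704) + 22.077 − 25.962 = 57.911 → 57.9°C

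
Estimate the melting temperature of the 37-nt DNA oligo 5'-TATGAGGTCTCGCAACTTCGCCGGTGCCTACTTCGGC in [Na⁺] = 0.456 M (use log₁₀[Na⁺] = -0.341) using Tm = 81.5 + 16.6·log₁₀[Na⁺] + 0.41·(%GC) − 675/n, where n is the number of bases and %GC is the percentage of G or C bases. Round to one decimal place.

82.0°C

Length n = 37. Base counts: G=10, A=5, T=10, C=12
G+C = 22, so %GC = 22/37 × 100 = 59.459%
Salt term: 16.6 × (-0.341) = -5.661
GC term: 0.41 × 59.459 = 24.378; length term: −675/37 = −18.243
Tm = 81.5 + (-5.661) + 24.378 − 18.243 = 81.974 → 82.0°C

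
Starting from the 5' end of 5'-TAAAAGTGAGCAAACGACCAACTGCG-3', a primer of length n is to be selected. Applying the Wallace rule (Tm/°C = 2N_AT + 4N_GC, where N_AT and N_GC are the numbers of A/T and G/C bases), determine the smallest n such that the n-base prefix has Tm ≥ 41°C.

First 15 bases: TAAAAGTGAGCAAAC → Tm = 40°C (< 41°C)
First 16 bases: TAAAAGTGAGCAAACG → Tm = 44°C (≥ 41°C)
Each additional base adds 2°C (A/T) or 4°C (G/C), so Tm is non-decreasing in n; n = 16 is the first length to reach 41°C.

n = 16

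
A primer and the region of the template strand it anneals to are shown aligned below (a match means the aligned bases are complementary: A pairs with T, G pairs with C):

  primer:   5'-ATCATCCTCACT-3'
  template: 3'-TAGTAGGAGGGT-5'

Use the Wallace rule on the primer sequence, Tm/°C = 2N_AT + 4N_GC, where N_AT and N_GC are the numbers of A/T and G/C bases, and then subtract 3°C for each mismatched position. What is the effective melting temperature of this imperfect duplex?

28°C

Primer base counts: A=3, T=4, G=0, C=5 → A+T=7, G+C=5
Perfect-match Tm = 2(7) + 4(5) = 14 + 20 = 34°C
Mismatches (positions where the bases are not complementary): 2 (at positions 10, 12)
Effective Tm = 34 − 2×3 = 34 − 6 = 28°C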